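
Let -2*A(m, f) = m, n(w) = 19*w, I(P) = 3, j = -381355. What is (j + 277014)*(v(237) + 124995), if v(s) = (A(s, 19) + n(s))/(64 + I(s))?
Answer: -1748556807759/134 ≈ -1.3049e+10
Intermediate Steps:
A(m, f) = -m/2
v(s) = 37*s/134 (v(s) = (-s/2 + 19*s)/(64 + 3) = (37*s/2)/67 = (37*s/2)*(1/67) = 37*s/134)
(j + 277014)*(v(237) + 124995) = (-381355 + 277014)*((37/134)*237 + 124995) = -104341*(8769/134 + 124995) = -104341*16758099/134 = -1748556807759/134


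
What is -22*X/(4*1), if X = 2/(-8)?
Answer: 11/8 ≈ 1.3750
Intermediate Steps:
X = -¼ (X = 2*(-⅛) = -¼ ≈ -0.25000)
-22*X/(4*1) = -(-11)/(2*(4*1)) = -(-11)/(2*4) = -22*(-1/16) = 11/8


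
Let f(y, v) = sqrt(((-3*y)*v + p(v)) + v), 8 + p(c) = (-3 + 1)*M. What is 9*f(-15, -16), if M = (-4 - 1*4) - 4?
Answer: 108*I*sqrt(5) ≈ 241.5*I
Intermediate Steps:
M = -12 (M = (-4 - 4) - 4 = -8 - 4 = -12)
p(c) = 16 (p(c) = -8 + (-3 + 1)*(-12) = -8 - 2*(-12) = -8 + 24 = 16)
f(y, v) = sqrt(16 + v - 3*v*y) (f(y, v) = sqrt(((-3*y)*v + 16) + v) = sqrt((-3*v*y + 16) + v) = sqrt((16 - 3*v*y) + v) = sqrt(16 + v - 3*v*y))
9*f(-15, -16) = 9*sqrt(16 - 16 - 3*(-16)*(-15)) = 9*sqrt(16 - 16 - 720) = 9*sqrt(-720) = 9*(12*I*sqrt(5)) = 108*I*sqrt(5)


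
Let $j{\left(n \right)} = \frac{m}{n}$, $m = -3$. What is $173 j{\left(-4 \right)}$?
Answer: $\frac{519}{4} \approx 129.75$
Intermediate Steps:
$j{\left(n \right)} = - \frac{3}{n}$
$173 j{\left(-4 \right)} = 173 \left(- \frac{3}{-4}\right) = 173 \left(\left(-3\right) \left(- \frac{1}{4}\right)\right) = 173 \cdot \frac{3}{4} = \frac{519}{4}$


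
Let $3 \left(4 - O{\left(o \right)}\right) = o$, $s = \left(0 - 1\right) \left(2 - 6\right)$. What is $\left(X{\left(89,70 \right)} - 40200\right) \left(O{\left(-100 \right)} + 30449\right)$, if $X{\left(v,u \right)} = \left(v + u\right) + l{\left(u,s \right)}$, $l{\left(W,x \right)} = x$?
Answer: $- \frac{3661743983}{3} \approx -1.2206 \cdot 10^{9}$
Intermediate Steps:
$s = 4$ ($s = \left(-1\right) \left(-4\right) = 4$)
$O{\left(o \right)} = 4 - \frac{o}{3}$
$X{\left(v,u \right)} = 4 + u + v$ ($X{\left(v,u \right)} = \left(v + u\right) + 4 = \left(u + v\right) + 4 = 4 + u + v$)
$\left(X{\left(89,70 \right)} - 40200\right) \left(O{\left(-100 \right)} + 30449\right) = \left(\left(4 + 70 + 89\right) - 40200\right) \left(\left(4 - - \frac{100}{3}\right) + 30449\right) = \left(163 - 40200\right) \left(\left(4 + \frac{100}{3}\right) + 30449\right) = - 40037 \left(\frac{112}{3} + 30449\right) = \left(-40037\right) \frac{91459}{3} = - \frac{3661743983}{3}$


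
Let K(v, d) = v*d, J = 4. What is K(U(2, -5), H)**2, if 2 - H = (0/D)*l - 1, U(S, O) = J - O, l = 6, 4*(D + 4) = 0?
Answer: 729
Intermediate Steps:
D = -4 (D = -4 + (1/4)*0 = -4 + 0 = -4)
U(S, O) = 4 - O
H = 3 (H = 2 - ((0/(-4))*6 - 1) = 2 - ((0*(-1/4))*6 - 1) = 2 - (0*6 - 1) = 2 - (0 - 1) = 2 - 1*(-1) = 2 + 1 = 3)
K(v, d) = d*v
K(U(2, -5), H)**2 = (3*(4 - 1*(-5)))**2 = (3*(4 + 5))**2 = (3*9)**2 = 27**2 = 729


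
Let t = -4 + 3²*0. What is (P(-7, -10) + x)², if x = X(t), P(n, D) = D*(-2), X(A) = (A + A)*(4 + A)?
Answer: 400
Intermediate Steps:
t = -4 (t = -4 + 9*0 = -4 + 0 = -4)
X(A) = 2*A*(4 + A) (X(A) = (2*A)*(4 + A) = 2*A*(4 + A))
P(n, D) = -2*D
x = 0 (x = 2*(-4)*(4 - 4) = 2*(-4)*0 = 0)
(P(-7, -10) + x)² = (-2*(-10) + 0)² = (20 + 0)² = 20² = 400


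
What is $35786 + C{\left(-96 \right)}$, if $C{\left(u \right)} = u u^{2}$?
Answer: $-848950$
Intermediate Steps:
$C{\left(u \right)} = u^{3}$
$35786 + C{\left(-96 \right)} = 35786 + \left(-96\right)^{3} = 35786 - 884736 = -848950$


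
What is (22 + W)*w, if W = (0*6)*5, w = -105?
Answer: -2310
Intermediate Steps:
W = 0 (W = 0*5 = 0)
(22 + W)*w = (22 + 0)*(-105) = 22*(-105) = -2310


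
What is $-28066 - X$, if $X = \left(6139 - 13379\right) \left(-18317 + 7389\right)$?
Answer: $-79146786$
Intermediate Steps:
$X = 79118720$ ($X = \left(-7240\right) \left(-10928\right) = 79118720$)
$-28066 - X = -28066 - 79118720 = -79146786$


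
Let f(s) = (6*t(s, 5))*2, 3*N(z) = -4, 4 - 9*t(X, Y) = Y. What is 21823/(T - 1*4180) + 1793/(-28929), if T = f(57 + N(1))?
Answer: -1916444093/362885376 ≈ -5.2811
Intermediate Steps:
t(X, Y) = 4/9 - Y/9
N(z) = -4/3 (N(z) = (⅓)*(-4) = -4/3)
f(s) = -4/3 (f(s) = (6*(4/9 - ⅑*5))*2 = (6*(4/9 - 5/9))*2 = (6*(-⅑))*2 = -⅔*2 = -4/3)
T = -4/3 ≈ -1.3333
21823/(T - 1*4180) + 1793/(-28929) = 21823/(-4/3 - 1*4180) + 1793/(-28929) = 21823/(-4/3 - 4180) + 1793*(-1/28929) = 21823/(-12544/3) - 1793/28929 = 21823*(-3/12544) - 1793/28929 = -65469/12544 - 1793/28929 = -1916444093/362885376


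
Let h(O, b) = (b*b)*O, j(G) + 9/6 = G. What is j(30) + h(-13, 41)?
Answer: -43649/2 ≈ -21825.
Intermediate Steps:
j(G) = -3/2 + G
h(O, b) = O*b² (h(O, b) = b²*O = O*b²)
j(30) + h(-13, 41) = (-3/2 + 30) - 13*41² = 57/2 - 13*1681 = 57/2 - 21853 = -43649/2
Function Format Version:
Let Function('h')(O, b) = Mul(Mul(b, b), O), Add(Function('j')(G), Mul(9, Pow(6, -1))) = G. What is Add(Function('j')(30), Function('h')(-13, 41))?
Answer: Rational(-43649, 2) ≈ -21825.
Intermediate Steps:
Function('j')(G) = Add(Rational(-3, 2), G)
Function('h')(O, b) = Mul(O, Pow(b, 2)) (Function('h')(O, b) = Mul(Pow(b, 2), O) = Mul(O, Pow(b, 2)))
Add(Function('j')(30), Function('h')(-13, 41)) = Add(Add(Rational(-3, 2), 30), Mul(-13, Pow(41, 2))) = Add(Rational(57, 2), Mul(-13, 1681)) = Add(Rational(57, 2), -21853) = Rational(-43649, 2)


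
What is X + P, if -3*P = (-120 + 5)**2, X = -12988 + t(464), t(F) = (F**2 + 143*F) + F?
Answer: 794147/3 ≈ 2.6472e+5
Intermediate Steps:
t(F) = F**2 + 144*F
X = 269124 (X = -12988 + 464*(144 + 464) = -12988 + 464*608 = -12988 + 282112 = 269124)
P = -13225/3 (P = -(-120 + 5)**2/3 = -1/3*(-115)**2 = -1/3*13225 = -13225/3 ≈ -4408.3)
X + P = 269124 - 13225/3 = 794147/3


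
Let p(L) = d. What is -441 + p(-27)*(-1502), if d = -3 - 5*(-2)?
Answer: -10955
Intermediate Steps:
d = 7 (d = -3 + 10 = 7)
p(L) = 7
-441 + p(-27)*(-1502) = -441 + 7*(-1502) = -441 - 10514 = -10955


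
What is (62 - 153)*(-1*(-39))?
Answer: -3549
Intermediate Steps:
(62 - 153)*(-1*(-39)) = -91*39 = -3549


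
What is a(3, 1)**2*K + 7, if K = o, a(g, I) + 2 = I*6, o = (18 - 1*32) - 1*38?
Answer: -825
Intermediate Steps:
o = -52 (o = (18 - 32) - 38 = -14 - 38 = -52)
a(g, I) = -2 + 6*I (a(g, I) = -2 + I*6 = -2 + 6*I)
K = -52
a(3, 1)**2*K + 7 = (-2 + 6*1)**2*(-52) + 7 = (-2 + 6)**2*(-52) + 7 = 4**2*(-52) + 7 = 16*(-52) + 7 = -832 + 7 = -825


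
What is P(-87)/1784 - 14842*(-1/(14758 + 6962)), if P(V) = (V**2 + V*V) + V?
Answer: 244051/26760 ≈ 9.1200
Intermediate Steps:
P(V) = V + 2*V**2 (P(V) = (V**2 + V**2) + V = 2*V**2 + V = V + 2*V**2)
P(-87)/1784 - 14842*(-1/(14758 + 6962)) = -87*(1 + 2*(-87))/1784 - 14842*(-1/(14758 + 6962)) = -87*(1 - 174)*(1/1784) - 14842/((-1*21720)) = -87*(-173)*(1/1784) - 14842/(-21720) = 15051*(1/1784) - 14842*(-1/21720) = 15051/1784 + 41/60 = 244051/26760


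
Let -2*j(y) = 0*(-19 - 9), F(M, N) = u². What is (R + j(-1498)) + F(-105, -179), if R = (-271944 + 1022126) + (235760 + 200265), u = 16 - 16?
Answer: 1186207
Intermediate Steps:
u = 0
F(M, N) = 0 (F(M, N) = 0² = 0)
j(y) = 0 (j(y) = -0*(-19 - 9) = -0*(-28) = -½*0 = 0)
R = 1186207 (R = 750182 + 436025 = 1186207)
(R + j(-1498)) + F(-105, -179) = (1186207 + 0) + 0 = 1186207 + 0 = 1186207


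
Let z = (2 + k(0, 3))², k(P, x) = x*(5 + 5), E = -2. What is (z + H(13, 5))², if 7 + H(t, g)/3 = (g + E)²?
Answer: 1060900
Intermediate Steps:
k(P, x) = 10*x (k(P, x) = x*10 = 10*x)
z = 1024 (z = (2 + 10*3)² = (2 + 30)² = 32² = 1024)
H(t, g) = -21 + 3*(-2 + g)² (H(t, g) = -21 + 3*(g - 2)² = -21 + 3*(-2 + g)²)
(z + H(13, 5))² = (1024 + (-21 + 3*(-2 + 5)²))² = (1024 + (-21 + 3*3²))² = (1024 + (-21 + 3*9))² = (1024 + (-21 + 27))² = (1024 + 6)² = 1030² = 1060900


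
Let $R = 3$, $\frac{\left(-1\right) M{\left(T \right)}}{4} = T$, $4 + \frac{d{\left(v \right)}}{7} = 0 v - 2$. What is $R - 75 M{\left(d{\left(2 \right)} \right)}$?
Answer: $-12597$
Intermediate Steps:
$d{\left(v \right)} = -42$ ($d{\left(v \right)} = -28 + 7 \left(0 v - 2\right) = -28 + 7 \left(0 - 2\right) = -28 + 7 \left(-2\right) = -28 - 14 = -42$)
$M{\left(T \right)} = - 4 T$
$R - 75 M{\left(d{\left(2 \right)} \right)} = 3 - 75 \left(\left(-4\right) \left(-42\right)\right) = 3 - 12600 = -12597$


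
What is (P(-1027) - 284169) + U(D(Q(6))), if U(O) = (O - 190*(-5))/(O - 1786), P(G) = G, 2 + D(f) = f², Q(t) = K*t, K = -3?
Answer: -17397009/61 ≈ -2.8520e+5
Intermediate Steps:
Q(t) = -3*t
D(f) = -2 + f²
U(O) = (950 + O)/(-1786 + O) (U(O) = (O + 950)/(-1786 + O) = (950 + O)/(-1786 + O))
(P(-1027) - 284169) + U(D(Q(6))) = (-1027 - 284169) + (950 + (-2 + (-3*6)²))/(-1786 + (-2 + (-3*6)²)) = -285196 + (950 + (-2 + (-18)²))/(-1786 + (-2 + (-18)²)) = -285196 + (950 + (-2 + 324))/(-1786 + (-2 + 324)) = -285196 + (950 + 322)/(-1786 + 322) = -285196 + 1272/(-1464) = -285196 - 1/1464*1272 = -285196 - 53/61 = -17397009/61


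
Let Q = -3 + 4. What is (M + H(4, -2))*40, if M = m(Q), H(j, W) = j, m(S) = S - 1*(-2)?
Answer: 280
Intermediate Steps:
Q = 1
m(S) = 2 + S (m(S) = S + 2 = 2 + S)
M = 3 (M = 2 + 1 = 3)
(M + H(4, -2))*40 = (3 + 4)*40 = 7*40 = 280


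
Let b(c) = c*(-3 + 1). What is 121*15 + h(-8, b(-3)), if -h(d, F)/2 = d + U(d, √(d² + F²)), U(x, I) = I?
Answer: 1811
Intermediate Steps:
b(c) = -2*c (b(c) = c*(-2) = -2*c)
h(d, F) = -2*d - 2*√(F² + d²) (h(d, F) = -2*(d + √(d² + F²)) = -2*(d + √(F² + d²)) = -2*d - 2*√(F² + d²))
121*15 + h(-8, b(-3)) = 121*15 + (-2*(-8) - 2*√((-2*(-3))² + (-8)²)) = 1815 + (16 - 2*√(6² + 64)) = 1815 + (16 - 2*√(36 + 64)) = 1815 + (16 - 2*√100) = 1815 + (16 - 2*10) = 1815 + (16 - 20) = 1815 - 4 = 1811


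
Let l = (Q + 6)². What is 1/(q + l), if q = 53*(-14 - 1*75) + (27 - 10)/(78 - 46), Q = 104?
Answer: 32/236273 ≈ 0.00013544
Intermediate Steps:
l = 12100 (l = (104 + 6)² = 110² = 12100)
q = -150927/32 (q = 53*(-14 - 75) + 17/32 = 53*(-89) + 17*(1/32) = -4717 + 17/32 = -150927/32 ≈ -4716.5)
1/(q + l) = 1/(-150927/32 + 12100) = 1/(236273/32) = 32/236273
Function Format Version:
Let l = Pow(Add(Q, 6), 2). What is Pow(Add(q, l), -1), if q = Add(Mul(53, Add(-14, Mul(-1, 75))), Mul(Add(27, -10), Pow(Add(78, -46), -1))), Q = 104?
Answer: Rational(32, 236273) ≈ 0.00013544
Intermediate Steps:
l = 12100 (l = Pow(Add(104, 6), 2) = Pow(110, 2) = 12100)
q = Rational(-150927, 32) (q = Add(Mul(53, Add(-14, -75)), Mul(17, Pow(32, -1))) = Add(Mul(53, -89), Mul(17, Rational(1, 32))) = Add(-4717, Rational(17, 32)) = Rational(-150927, 32) ≈ -4716.5)
Pow(Add(q, l), -1) = Pow(Add(Rational(-150927, 32), 12100), -1) = Pow(Rational(236273, 32), -1) = Rational(32, 236273)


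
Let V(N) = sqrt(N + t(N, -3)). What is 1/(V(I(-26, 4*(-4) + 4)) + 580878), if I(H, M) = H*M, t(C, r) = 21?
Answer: 64542/37491027839 - sqrt(37)/112473083517 ≈ 1.7215e-6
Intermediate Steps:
V(N) = sqrt(21 + N) (V(N) = sqrt(N + 21) = sqrt(21 + N))
1/(V(I(-26, 4*(-4) + 4)) + 580878) = 1/(sqrt(21 - 26*(4*(-4) + 4)) + 580878) = 1/(sqrt(21 - 26*(-16 + 4)) + 580878) = 1/(sqrt(21 - 26*(-12)) + 580878) = 1/(sqrt(21 + 312) + 580878) = 1/(sqrt(333) + 580878) = 1/(3*sqrt(37) + 580878) = 1/(580878 + 3*sqrt(37))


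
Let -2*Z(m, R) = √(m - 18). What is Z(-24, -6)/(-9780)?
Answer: I*√42/19560 ≈ 0.00033133*I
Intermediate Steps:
Z(m, R) = -√(-18 + m)/2 (Z(m, R) = -√(m - 18)/2 = -√(-18 + m)/2)
Z(-24, -6)/(-9780) = -√(-18 - 24)/2/(-9780) = -I*√42/2*(-1/9780) = I*√42/19560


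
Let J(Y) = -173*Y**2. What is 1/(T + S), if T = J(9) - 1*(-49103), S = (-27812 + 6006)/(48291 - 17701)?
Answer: 15295/536690647 ≈ 2.8499e-5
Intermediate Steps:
S = -10903/15295 (S = -21806/30590 = -21806*1/30590 = -10903/15295 ≈ -0.71285)
T = 35090 (T = -173*9**2 - 1*(-49103) = -173*81 + 49103 = -14013 + 49103 = 35090)
1/(T + S) = 1/(35090 - 10903/15295) = 1/(536690647/15295) = 15295/536690647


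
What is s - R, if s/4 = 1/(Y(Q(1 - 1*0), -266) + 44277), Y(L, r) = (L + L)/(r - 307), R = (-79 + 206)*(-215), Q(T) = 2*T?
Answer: 692747429977/25370717 ≈ 27305.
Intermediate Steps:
R = -27305 (R = 127*(-215) = -27305)
Y(L, r) = 2*L/(-307 + r) (Y(L, r) = (2*L)/(-307 + r) = 2*L/(-307 + r))
s = 2292/25370717 (s = 4/(2*(2*(1 - 1*0))/(-307 - 266) + 44277) = 4/(2*(2*(1 + 0))/(-573) + 44277) = 4/(2*(2*1)*(-1/573) + 44277) = 4/(2*2*(-1/573) + 44277) = 4/(-4/573 + 44277) = 4/(25370717/573) = 4*(573/25370717) = 2292/25370717 ≈ 9.0340e-5)
s - R = 2292/25370717 - 1*(-27305) = 2292/25370717 + 27305 = 692747429977/25370717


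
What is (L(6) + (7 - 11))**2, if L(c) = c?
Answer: 4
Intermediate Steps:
(L(6) + (7 - 11))**2 = (6 + (7 - 11))**2 = (6 - 4)**2 = 2**2 = 4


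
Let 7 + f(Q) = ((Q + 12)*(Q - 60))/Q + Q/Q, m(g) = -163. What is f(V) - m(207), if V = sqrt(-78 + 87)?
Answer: -128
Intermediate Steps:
V = 3 (V = sqrt(9) = 3)
f(Q) = -6 + (-60 + Q)*(12 + Q)/Q (f(Q) = -7 + (((Q + 12)*(Q - 60))/Q + Q/Q) = -7 + (((12 + Q)*(-60 + Q))/Q + 1) = -7 + (((-60 + Q)*(12 + Q))/Q + 1) = -7 + ((-60 + Q)*(12 + Q)/Q + 1) = -7 + (1 + (-60 + Q)*(12 + Q)/Q) = -6 + (-60 + Q)*(12 + Q)/Q)
f(V) - m(207) = (-54 + 3 - 720/3) - 1*(-163) = (-54 + 3 - 720*1/3) + 163 = (-54 + 3 - 240) + 163 = -291 + 163 = -128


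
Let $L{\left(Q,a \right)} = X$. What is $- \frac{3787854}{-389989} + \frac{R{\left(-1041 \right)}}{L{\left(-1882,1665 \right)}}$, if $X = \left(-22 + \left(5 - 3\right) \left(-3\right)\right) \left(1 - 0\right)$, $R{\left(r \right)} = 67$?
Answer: $\frac{79930649}{10919692} \approx 7.3199$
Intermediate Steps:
$X = -28$ ($X = \left(-22 + 2 \left(-3\right)\right) \left(1 + 0\right) = \left(-22 - 6\right) 1 = \left(-28\right) 1 = -28$)
$L{\left(Q,a \right)} = -28$
$- \frac{3787854}{-389989} + \frac{R{\left(-1041 \right)}}{L{\left(-1882,1665 \right)}} = - \frac{3787854}{-389989} + \frac{67}{-28} = \left(-3787854\right) \left(- \frac{1}{389989}\right) + 67 \left(- \frac{1}{28}\right) = \frac{3787854}{389989} - \frac{67}{28} = \frac{79930649}{10919692}$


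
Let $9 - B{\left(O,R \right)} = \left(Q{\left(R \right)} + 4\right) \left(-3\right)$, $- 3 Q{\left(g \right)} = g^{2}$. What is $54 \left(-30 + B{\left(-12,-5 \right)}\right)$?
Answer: $-1836$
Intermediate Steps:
$Q{\left(g \right)} = - \frac{g^{2}}{3}$
$B{\left(O,R \right)} = 21 - R^{2}$ ($B{\left(O,R \right)} = 9 - \left(- \frac{R^{2}}{3} + 4\right) \left(-3\right) = 9 - \left(4 - \frac{R^{2}}{3}\right) \left(-3\right) = 9 - \left(-12 + R^{2}\right) = 21 - R^{2}$)
$54 \left(-30 + B{\left(-12,-5 \right)}\right) = 54 \left(-30 + \left(21 - \left(-5\right)^{2}\right)\right) = 54 \left(-30 + \left(21 - 25\right)\right) = 54 \left(-30 - 4\right) = 54 \left(-34\right) = -1836$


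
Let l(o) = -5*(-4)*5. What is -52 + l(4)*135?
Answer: 13448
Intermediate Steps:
l(o) = 100 (l(o) = 20*5 = 100)
-52 + l(4)*135 = -52 + 100*135 = -52 + 13500 = 13448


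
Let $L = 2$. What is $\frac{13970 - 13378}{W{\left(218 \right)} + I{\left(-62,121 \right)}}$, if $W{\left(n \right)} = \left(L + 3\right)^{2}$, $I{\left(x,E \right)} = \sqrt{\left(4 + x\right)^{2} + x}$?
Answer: $- \frac{14800}{2677} + \frac{592 \sqrt{3302}}{2677} \approx 7.179$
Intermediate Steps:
$I{\left(x,E \right)} = \sqrt{x + \left(4 + x\right)^{2}}$
$W{\left(n \right)} = 25$ ($W{\left(n \right)} = \left(2 + 3\right)^{2} = 5^{2} = 25$)
$\frac{13970 - 13378}{W{\left(218 \right)} + I{\left(-62,121 \right)}} = \frac{13970 - 13378}{25 + \sqrt{-62 + \left(4 - 62\right)^{2}}} = \frac{592}{25 + \sqrt{-62 + \left(-58\right)^{2}}} = \frac{592}{25 + \sqrt{-62 + 3364}} = \frac{592}{25 + \sqrt{3302}}$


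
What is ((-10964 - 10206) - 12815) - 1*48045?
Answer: -82030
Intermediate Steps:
((-10964 - 10206) - 12815) - 1*48045 = (-21170 - 12815) - 48045 = -33985 - 48045 = -82030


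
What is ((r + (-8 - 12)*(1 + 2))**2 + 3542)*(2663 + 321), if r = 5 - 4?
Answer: 20956632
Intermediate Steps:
r = 1
((r + (-8 - 12)*(1 + 2))**2 + 3542)*(2663 + 321) = ((1 + (-8 - 12)*(1 + 2))**2 + 3542)*(2663 + 321) = ((1 - 20*3)**2 + 3542)*2984 = ((1 - 60)**2 + 3542)*2984 = ((-59)**2 + 3542)*2984 = (3481 + 3542)*2984 = 7023*2984 = 20956632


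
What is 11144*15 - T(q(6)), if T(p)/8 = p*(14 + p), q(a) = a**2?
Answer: 152760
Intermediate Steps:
T(p) = 8*p*(14 + p) (T(p) = 8*(p*(14 + p)) = 8*p*(14 + p))
11144*15 - T(q(6)) = 11144*15 - 8*6**2*(14 + 6**2) = 167160 - 8*36*(14 + 36) = 167160 - 8*36*50 = 167160 - 1*14400 = 167160 - 14400 = 152760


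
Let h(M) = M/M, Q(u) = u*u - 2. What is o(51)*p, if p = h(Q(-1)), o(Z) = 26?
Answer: 26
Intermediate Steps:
Q(u) = -2 + u² (Q(u) = u² - 2 = -2 + u²)
h(M) = 1
p = 1
o(51)*p = 26*1 = 26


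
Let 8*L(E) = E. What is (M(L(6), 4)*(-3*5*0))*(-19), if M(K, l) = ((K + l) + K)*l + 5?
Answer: 0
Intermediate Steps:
L(E) = E/8
M(K, l) = 5 + l*(l + 2*K) (M(K, l) = (l + 2*K)*l + 5 = l*(l + 2*K) + 5 = 5 + l*(l + 2*K))
(M(L(6), 4)*(-3*5*0))*(-19) = ((5 + 4² + 2*((⅛)*6)*4)*(-3*5*0))*(-19) = ((5 + 16 + 2*(¾)*4)*(-15*0))*(-19) = ((5 + 16 + 6)*0)*(-19) = (27*0)*(-19) = 0*(-19) = 0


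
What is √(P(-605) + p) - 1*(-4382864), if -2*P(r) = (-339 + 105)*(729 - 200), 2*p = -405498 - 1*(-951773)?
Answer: 4382864 + √1340122/2 ≈ 4.3834e+6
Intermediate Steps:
p = 546275/2 (p = (-405498 - 1*(-951773))/2 = (-405498 + 951773)/2 = (½)*546275 = 546275/2 ≈ 2.7314e+5)
P(r) = 61893 (P(r) = -(-339 + 105)*(729 - 200)/2 = -(-117)*529 = -½*(-123786) = 61893)
√(P(-605) + p) - 1*(-4382864) = √(61893 + 546275/2) - 1*(-4382864) = √(670061/2) + 4382864 = √1340122/2 + 4382864 = 4382864 + √1340122/2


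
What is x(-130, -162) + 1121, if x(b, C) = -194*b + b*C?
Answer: 47401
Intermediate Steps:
x(b, C) = -194*b + C*b
x(-130, -162) + 1121 = -130*(-194 - 162) + 1121 = -130*(-356) + 1121 = 46280 + 1121 = 47401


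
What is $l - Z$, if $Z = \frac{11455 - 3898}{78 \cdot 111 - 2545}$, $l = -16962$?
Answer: $- \frac{103696263}{6113} \approx -16963.0$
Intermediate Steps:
$Z = \frac{7557}{6113}$ ($Z = \frac{7557}{8658 - 2545} = \frac{7557}{6113} \approx 1.2362$)
$l - Z = -16962 - \frac{7557}{6113} = - \frac{103696263}{6113}$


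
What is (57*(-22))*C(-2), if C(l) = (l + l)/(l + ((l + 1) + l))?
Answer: -5016/5 ≈ -1003.2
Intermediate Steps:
C(l) = 2*l/(1 + 3*l) (C(l) = (2*l)/(l + ((1 + l) + l)) = (2*l)/(l + (1 + 2*l)) = (2*l)/(1 + 3*l) = 2*l/(1 + 3*l))
(57*(-22))*C(-2) = (57*(-22))*(2*(-2)/(1 + 3*(-2))) = -2508*(-2)/(1 - 6) = -2508*(-2)/(-5) = -2508*(-2)*(-1)/5 = -1254*4/5 = -5016/5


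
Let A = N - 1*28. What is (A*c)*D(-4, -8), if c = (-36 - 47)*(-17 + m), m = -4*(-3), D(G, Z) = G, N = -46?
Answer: 122840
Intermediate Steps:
m = 12
c = 415 (c = (-36 - 47)*(-17 + 12) = -83*(-5) = 415)
A = -74 (A = -46 - 1*28 = -46 - 28 = -74)
(A*c)*D(-4, -8) = -74*415*(-4) = -30710*(-4) = 122840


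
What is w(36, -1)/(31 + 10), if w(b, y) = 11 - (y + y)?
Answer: 13/41 ≈ 0.31707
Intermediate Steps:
w(b, y) = 11 - 2*y
w(36, -1)/(31 + 10) = (11 - 2*(-1))/(31 + 10) = (11 + 2)/41 = 13*(1/41) = 13/41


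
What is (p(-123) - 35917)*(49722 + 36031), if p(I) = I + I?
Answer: -3101085739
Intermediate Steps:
p(I) = 2*I
(p(-123) - 35917)*(49722 + 36031) = (2*(-123) - 35917)*(49722 + 36031) = (-246 - 35917)*85753 = -36163*85753 = -3101085739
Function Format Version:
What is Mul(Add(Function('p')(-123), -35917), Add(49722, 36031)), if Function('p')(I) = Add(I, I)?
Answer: -3101085739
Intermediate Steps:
Function('p')(I) = Mul(2, I)
Mul(Add(Function('p')(-123), -35917), Add(49722, 36031)) = Mul(Add(Mul(2, -123), -35917), Add(49722, 36031)) = Mul(Add(-246, -35917), 85753) = Mul(-36163, 85753) = -3101085739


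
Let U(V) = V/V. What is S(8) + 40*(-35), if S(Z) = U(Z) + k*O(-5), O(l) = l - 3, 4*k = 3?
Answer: -1405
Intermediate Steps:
k = 3/4 (k = (1/4)*3 = 3/4 ≈ 0.75000)
U(V) = 1
O(l) = -3 + l
S(Z) = -5 (S(Z) = 1 + 3*(-3 - 5)/4 = 1 + (3/4)*(-8) = 1 - 6 = -5)
S(8) + 40*(-35) = -5 + 40*(-35) = -5 - 1400 = -1405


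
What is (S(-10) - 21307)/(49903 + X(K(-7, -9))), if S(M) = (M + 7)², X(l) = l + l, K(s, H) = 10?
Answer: -21298/49923 ≈ -0.42662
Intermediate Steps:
X(l) = 2*l
S(M) = (7 + M)²
(S(-10) - 21307)/(49903 + X(K(-7, -9))) = ((7 - 10)² - 21307)/(49903 + 2*10) = ((-3)² - 21307)/(49903 + 20) = (9 - 21307)/49923 = -21298*1/49923 = -21298/49923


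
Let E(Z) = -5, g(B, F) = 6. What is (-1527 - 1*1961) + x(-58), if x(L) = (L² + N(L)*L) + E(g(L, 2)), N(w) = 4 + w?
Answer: 3003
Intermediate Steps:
x(L) = -5 + L² + L*(4 + L) (x(L) = (L² + (4 + L)*L) - 5 = (L² + L*(4 + L)) - 5 = -5 + L² + L*(4 + L))
(-1527 - 1*1961) + x(-58) = (-1527 - 1*1961) + (-5 + (-58)² - 58*(4 - 58)) = (-1527 - 1961) + (-5 + 3364 - 58*(-54)) = -3488 + (-5 + 3364 + 3132) = -3488 + 6491 = 3003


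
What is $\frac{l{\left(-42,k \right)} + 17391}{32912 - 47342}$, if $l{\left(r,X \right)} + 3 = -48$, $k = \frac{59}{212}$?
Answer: $- \frac{578}{481} \approx -1.2017$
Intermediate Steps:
$k = \frac{59}{212}$ ($k = 59 \cdot \frac{1}{212} = \frac{59}{212} \approx 0.2783$)
$l{\left(r,X \right)} = -51$ ($l{\left(r,X \right)} = -3 - 48 = -51$)
$\frac{l{\left(-42,k \right)} + 17391}{32912 - 47342} = \frac{-51 + 17391}{32912 - 47342} = \frac{17340}{-14430} = 17340 \left(- \frac{1}{14430}\right) = - \frac{578}{481}$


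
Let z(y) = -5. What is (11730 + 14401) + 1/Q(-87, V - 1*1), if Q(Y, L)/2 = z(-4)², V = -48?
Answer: 1306551/50 ≈ 26131.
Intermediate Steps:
Q(Y, L) = 50 (Q(Y, L) = 2*(-5)² = 2*25 = 50)
(11730 + 14401) + 1/Q(-87, V - 1*1) = (11730 + 14401) + 1/50 = 26131 + 1/50 = 1306551/50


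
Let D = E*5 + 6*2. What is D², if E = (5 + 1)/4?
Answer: 1521/4 ≈ 380.25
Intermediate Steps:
E = 3/2 (E = 6*(¼) = 3/2 ≈ 1.5000)
D = 39/2 (D = (3/2)*5 + 6*2 = 15/2 + 12 = 39/2 ≈ 19.500)
D² = (39/2)² = 1521/4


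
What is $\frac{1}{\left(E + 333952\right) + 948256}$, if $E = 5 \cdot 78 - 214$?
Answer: $\frac{1}{1282384} \approx 7.798 \cdot 10^{-7}$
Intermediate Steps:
$E = 176$ ($E = 390 - 214 = 176$)
$\frac{1}{\left(E + 333952\right) + 948256} = \frac{1}{\left(176 + 333952\right) + 948256} = \frac{1}{334128 + 948256} = \frac{1}{1282384}$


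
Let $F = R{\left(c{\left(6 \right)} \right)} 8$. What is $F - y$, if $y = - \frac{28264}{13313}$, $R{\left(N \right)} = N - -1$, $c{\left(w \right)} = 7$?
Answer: $\frac{880296}{13313} \approx 66.123$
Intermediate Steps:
$R{\left(N \right)} = 1 + N$ ($R{\left(N \right)} = N + 1 = 1 + N$)
$y = - \frac{28264}{13313}$ ($y = \left(-28264\right) \frac{1}{13313} = - \frac{28264}{13313} \approx -2.123$)
$F = 64$ ($F = \left(1 + 7\right) 8 = 8 \cdot 8 = 64$)
$F - y = 64 - - \frac{28264}{13313} = 64 + \frac{28264}{13313} = \frac{880296}{13313}$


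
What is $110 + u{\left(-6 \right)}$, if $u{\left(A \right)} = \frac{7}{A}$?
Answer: $\frac{653}{6} \approx 108.83$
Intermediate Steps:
$110 + u{\left(-6 \right)} = 110 + \frac{7}{-6} = 110 + 7 \left(- \frac{1}{6}\right) = 110 - \frac{7}{6} = \frac{653}{6}$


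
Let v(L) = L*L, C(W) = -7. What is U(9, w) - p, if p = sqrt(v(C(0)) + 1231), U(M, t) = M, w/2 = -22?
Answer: 9 - 16*sqrt(5) ≈ -26.777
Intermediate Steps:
w = -44 (w = 2*(-22) = -44)
v(L) = L**2
p = 16*sqrt(5) (p = sqrt((-7)**2 + 1231) = sqrt(49 + 1231) = sqrt(1280) = 16*sqrt(5) ≈ 35.777)
U(9, w) - p = 9 - 16*sqrt(5)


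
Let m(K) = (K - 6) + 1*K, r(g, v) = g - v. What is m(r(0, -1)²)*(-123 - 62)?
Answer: 740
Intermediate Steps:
m(K) = -6 + 2*K (m(K) = (-6 + K) + K = -6 + 2*K)
m(r(0, -1)²)*(-123 - 62) = (-6 + 2*(0 - 1*(-1))²)*(-123 - 62) = (-6 + 2*(0 + 1)²)*(-185) = (-6 + 2*1²)*(-185) = (-6 + 2*1)*(-185) = (-6 + 2)*(-185) = -4*(-185) = 740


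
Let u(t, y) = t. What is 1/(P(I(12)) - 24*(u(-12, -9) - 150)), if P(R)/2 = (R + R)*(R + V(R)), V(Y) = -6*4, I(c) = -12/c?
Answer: 1/3988 ≈ 0.00025075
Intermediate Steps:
V(Y) = -24
P(R) = 4*R*(-24 + R) (P(R) = 2*((R + R)*(R - 24)) = 2*((2*R)*(-24 + R)) = 2*(2*R*(-24 + R)) = 4*R*(-24 + R))
1/(P(I(12)) - 24*(u(-12, -9) - 150)) = 1/(4*(-12/12)*(-24 - 12/12) - 24*(-12 - 150)) = 1/(4*(-12*1/12)*(-24 - 12*1/12) - 24*(-162)) = 1/(4*(-1)*(-24 - 1) + 3888) = 1/(4*(-1)*(-25) + 3888) = 1/(100 + 3888) = 1/3988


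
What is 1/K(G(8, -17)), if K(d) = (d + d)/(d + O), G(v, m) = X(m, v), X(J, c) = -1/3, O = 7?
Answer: -10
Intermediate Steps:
X(J, c) = -⅓ (X(J, c) = -1*⅓ = -⅓)
G(v, m) = -⅓
K(d) = 2*d/(7 + d) (K(d) = (d + d)/(d + 7) = (2*d)/(7 + d) = 2*d/(7 + d))
1/K(G(8, -17)) = 1/(2*(-⅓)/(7 - ⅓)) = 1/(2*(-⅓)/(20/3)) = 1/(2*(-⅓)*(3/20)) = 1/(-⅒) = -10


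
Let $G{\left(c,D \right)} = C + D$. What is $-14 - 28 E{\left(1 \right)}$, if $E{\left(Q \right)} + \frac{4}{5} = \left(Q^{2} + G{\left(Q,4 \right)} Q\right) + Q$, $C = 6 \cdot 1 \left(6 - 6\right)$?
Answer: $- \frac{798}{5} \approx -159.6$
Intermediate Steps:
$C = 0$ ($C = 6 \left(6 - 6\right) = 6 \cdot 0 = 0$)
$G{\left(c,D \right)} = D$ ($G{\left(c,D \right)} = 0 + D = D$)
$E{\left(Q \right)} = - \frac{4}{5} + Q^{2} + 5 Q$ ($E{\left(Q \right)} = - \frac{4}{5} + \left(\left(Q^{2} + 4 Q\right) + Q\right) = - \frac{4}{5} + \left(Q^{2} + 5 Q\right) = - \frac{4}{5} + Q^{2} + 5 Q$)
$-14 - 28 E{\left(1 \right)} = -14 - 28 \left(- \frac{4}{5} + 1^{2} + 5 \cdot 1\right) = -14 - 28 \left(- \frac{4}{5} + 1 + 5\right) = -14 - \frac{728}{5} = - \frac{798}{5}$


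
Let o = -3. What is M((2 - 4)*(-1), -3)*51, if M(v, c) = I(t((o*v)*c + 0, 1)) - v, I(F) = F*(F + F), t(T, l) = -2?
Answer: 306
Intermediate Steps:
I(F) = 2*F² (I(F) = F*(2*F) = 2*F²)
M(v, c) = 8 - v (M(v, c) = 2*(-2)² - v = 2*4 - v = 8 - v)
M((2 - 4)*(-1), -3)*51 = (8 - (2 - 4)*(-1))*51 = (8 - (-2)*(-1))*51 = (8 - 1*2)*51 = (8 - 2)*51 = 6*51 = 306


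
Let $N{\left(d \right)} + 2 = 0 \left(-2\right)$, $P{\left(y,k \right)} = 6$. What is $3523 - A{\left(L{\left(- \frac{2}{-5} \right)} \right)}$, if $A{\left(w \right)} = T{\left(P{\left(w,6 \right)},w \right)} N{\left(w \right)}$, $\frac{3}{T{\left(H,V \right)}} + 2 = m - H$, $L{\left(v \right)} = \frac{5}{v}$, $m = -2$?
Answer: $\frac{17612}{5} \approx 3522.4$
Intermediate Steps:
$N{\left(d \right)} = -2$ ($N{\left(d \right)} = -2 + 0 \left(-2\right) = -2 + 0 = -2$)
$T{\left(H,V \right)} = \frac{3}{-4 - H}$ ($T{\left(H,V \right)} = \frac{3}{-2 - \left(2 + H\right)} = \frac{3}{-4 - H}$)
$A{\left(w \right)} = \frac{3}{5}$ ($A{\left(w \right)} = - \frac{3}{4 + 6} \left(-2\right) = - \frac{3}{10} \left(-2\right) = \left(-3\right) \frac{1}{10} \left(-2\right) = \left(- \frac{3}{10}\right) \left(-2\right) = \frac{3}{5}$)
$3523 - A{\left(L{\left(- \frac{2}{-5} \right)} \right)} = 3523 - \frac{3}{5} = \frac{17612}{5}$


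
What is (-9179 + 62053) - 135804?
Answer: -82930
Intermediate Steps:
(-9179 + 62053) - 135804 = 52874 - 135804 = -82930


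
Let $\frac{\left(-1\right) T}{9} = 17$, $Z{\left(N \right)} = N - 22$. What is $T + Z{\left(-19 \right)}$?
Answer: $-194$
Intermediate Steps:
$Z{\left(N \right)} = -22 + N$
$T = -153$ ($T = \left(-9\right) 17 = -153$)
$T + Z{\left(-19 \right)} = -153 - 41 = -194$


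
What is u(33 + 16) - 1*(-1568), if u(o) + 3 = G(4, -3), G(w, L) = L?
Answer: 1562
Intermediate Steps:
u(o) = -6 (u(o) = -3 - 3 = -6)
u(33 + 16) - 1*(-1568) = -6 - 1*(-1568) = -6 + 1568 = 1562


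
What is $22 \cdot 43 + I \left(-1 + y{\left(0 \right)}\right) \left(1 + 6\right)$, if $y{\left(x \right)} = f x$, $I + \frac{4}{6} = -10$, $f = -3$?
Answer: $\frac{3062}{3} \approx 1020.7$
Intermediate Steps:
$I = - \frac{32}{3}$ ($I = - \frac{2}{3} - 10 = - \frac{32}{3} \approx -10.667$)
$y{\left(x \right)} = - 3 x$
$22 \cdot 43 + I \left(-1 + y{\left(0 \right)}\right) \left(1 + 6\right) = 22 \cdot 43 - \frac{32 \left(-1 - 0\right) \left(1 + 6\right)}{3} = 946 - \frac{32 \left(-1 + 0\right) 7}{3} = 946 - \frac{32 \left(\left(-1\right) 7\right)}{3} = 946 - - \frac{224}{3} = 946 + \frac{224}{3} = \frac{3062}{3}$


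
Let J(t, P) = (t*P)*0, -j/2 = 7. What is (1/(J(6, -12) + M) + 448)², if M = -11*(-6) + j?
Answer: 542750209/2704 ≈ 2.0072e+5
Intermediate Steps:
j = -14 (j = -2*7 = -14)
J(t, P) = 0 (J(t, P) = (P*t)*0 = 0)
M = 52 (M = -11*(-6) - 14 = 66 - 14 = 52)
(1/(J(6, -12) + M) + 448)² = (1/(0 + 52) + 448)² = (1/52 + 448)² = (23297/52)² = 542750209/2704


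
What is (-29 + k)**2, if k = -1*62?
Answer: 8281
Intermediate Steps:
k = -62
(-29 + k)**2 = (-29 - 62)**2 = (-91)**2 = 8281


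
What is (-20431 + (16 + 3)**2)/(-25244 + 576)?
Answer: 10035/12334 ≈ 0.81360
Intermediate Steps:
(-20431 + (16 + 3)**2)/(-25244 + 576) = (-20431 + 19**2)/(-24668) = (-20431 + 361)*(-1/24668) = -20070*(-1/24668) = 10035/12334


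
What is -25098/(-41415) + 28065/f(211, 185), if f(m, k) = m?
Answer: 389202551/2912855 ≈ 133.62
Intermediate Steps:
-25098/(-41415) + 28065/f(211, 185) = -25098/(-41415) + 28065/211 = -25098*(-1/41415) + 28065*(1/211) = 8366/13805 + 28065/211 = 389202551/2912855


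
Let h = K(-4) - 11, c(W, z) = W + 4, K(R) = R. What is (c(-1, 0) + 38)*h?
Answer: -615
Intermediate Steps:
c(W, z) = 4 + W
h = -15 (h = -4 - 11 = -15)
(c(-1, 0) + 38)*h = ((4 - 1) + 38)*(-15) = (3 + 38)*(-15) = 41*(-15) = -615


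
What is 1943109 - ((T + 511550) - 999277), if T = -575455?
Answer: 3006291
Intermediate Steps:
1943109 - ((T + 511550) - 999277) = 1943109 - ((-575455 + 511550) - 999277) = 1943109 - (-63905 - 999277) = 1943109 - 1*(-1063182) = 1943109 + 1063182 = 3006291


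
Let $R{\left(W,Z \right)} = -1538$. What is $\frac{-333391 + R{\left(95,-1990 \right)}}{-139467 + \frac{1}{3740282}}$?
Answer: $\frac{1252728909978}{521645909693} \approx 2.4015$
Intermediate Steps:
$\frac{-333391 + R{\left(95,-1990 \right)}}{-139467 + \frac{1}{3740282}} = \frac{-333391 - 1538}{-139467 + \frac{1}{3740282}} = - \frac{334929}{-139467 + \frac{1}{3740282}} = - \frac{334929}{- \frac{521645909693}{3740282}} = \left(-334929\right) \left(- \frac{3740282}{521645909693}\right) = \frac{1252728909978}{521645909693}$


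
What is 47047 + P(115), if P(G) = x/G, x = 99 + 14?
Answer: 5410518/115 ≈ 47048.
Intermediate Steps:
x = 113
P(G) = 113/G
47047 + P(115) = 47047 + 113/115 = 5410518/115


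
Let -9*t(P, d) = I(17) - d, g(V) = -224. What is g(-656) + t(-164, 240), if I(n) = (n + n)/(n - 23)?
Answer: -5311/27 ≈ -196.70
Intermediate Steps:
I(n) = 2*n/(-23 + n) (I(n) = (2*n)/(-23 + n) = 2*n/(-23 + n))
t(P, d) = 17/27 + d/9 (t(P, d) = -(2*17/(-23 + 17) - d)/9 = -(2*17/(-6) - d)/9 = -(2*17*(-⅙) - d)/9 = -(-17/3 - d)/9 = 17/27 + d/9)
g(-656) + t(-164, 240) = -224 + (17/27 + (⅑)*240) = -224 + (17/27 + 80/3) = -224 + 737/27 = -5311/27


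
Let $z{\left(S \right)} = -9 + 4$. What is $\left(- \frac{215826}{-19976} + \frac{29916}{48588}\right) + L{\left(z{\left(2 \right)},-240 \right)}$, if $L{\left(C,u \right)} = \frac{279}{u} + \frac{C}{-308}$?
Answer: $\frac{58167647437}{5661797680} \approx 10.274$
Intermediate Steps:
$z{\left(S \right)} = -5$
$L{\left(C,u \right)} = \frac{279}{u} - \frac{C}{308}$ ($L{\left(C,u \right)} = \frac{279}{u} + C \left(- \frac{1}{308}\right) = \frac{279}{u} - \frac{C}{308}$)
$\left(- \frac{215826}{-19976} + \frac{29916}{48588}\right) + L{\left(z{\left(2 \right)},-240 \right)} = \left(- \frac{215826}{-19976} + \frac{29916}{48588}\right) + \left(\frac{279}{-240} - - \frac{5}{308}\right) = \left(\left(-215826\right) \left(- \frac{1}{19976}\right) + 29916 \cdot \frac{1}{48588}\right) + \left(279 \left(- \frac{1}{240}\right) + \frac{5}{308}\right) = \left(\frac{107913}{9988} + \frac{2493}{4049}\right) + \left(- \frac{93}{80} + \frac{5}{308}\right) = \frac{461839821}{40441412} - \frac{7061}{6160} = \frac{58167647437}{5661797680}$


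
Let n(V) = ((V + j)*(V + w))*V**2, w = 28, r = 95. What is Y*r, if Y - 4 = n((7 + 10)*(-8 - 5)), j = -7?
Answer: 204173939960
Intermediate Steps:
n(V) = V**2*(-7 + V)*(28 + V) (n(V) = ((V - 7)*(V + 28))*V**2 = ((-7 + V)*(28 + V))*V**2 = V**2*(-7 + V)*(28 + V))
Y = 2149199368 (Y = 4 + ((7 + 10)*(-8 - 5))**2*(-196 + ((7 + 10)*(-8 - 5))**2 + 21*((7 + 10)*(-8 - 5))) = 4 + (17*(-13))**2*(-196 + (17*(-13))**2 + 21*(17*(-13))) = 4 + (-221)**2*(-196 + (-221)**2 + 21*(-221)) = 4 + 48841*(-196 + 48841 - 4641) = 4 + 48841*44004 = 4 + 2149199364 = 2149199368)
Y*r = 2149199368*95 = 204173939960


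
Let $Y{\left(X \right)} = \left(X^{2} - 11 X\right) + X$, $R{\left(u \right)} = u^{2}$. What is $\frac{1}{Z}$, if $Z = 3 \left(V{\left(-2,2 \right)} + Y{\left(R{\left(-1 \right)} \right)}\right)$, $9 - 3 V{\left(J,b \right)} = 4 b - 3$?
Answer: $- \frac{1}{23} \approx -0.043478$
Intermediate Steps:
$V{\left(J,b \right)} = 4 - \frac{4 b}{3}$ ($V{\left(J,b \right)} = 3 - \frac{4 b - 3}{3} = 3 - \frac{-3 + 4 b}{3} = 3 - \left(-1 + \frac{4 b}{3}\right) = 4 - \frac{4 b}{3}$)
$Y{\left(X \right)} = X^{2} - 10 X$
$Z = -23$ ($Z = 3 \left(\left(4 - \frac{8}{3}\right) + \left(-1\right)^{2} \left(-10 + \left(-1\right)^{2}\right)\right) = 3 \left(\left(4 - \frac{8}{3}\right) + 1 \left(-10 + 1\right)\right) = 3 \left(\frac{4}{3} + 1 \left(-9\right)\right) = 3 \left(\frac{4}{3} - 9\right) = 3 \left(- \frac{23}{3}\right) = -23$)
$\frac{1}{Z} = \frac{1}{-23} = - \frac{1}{23}$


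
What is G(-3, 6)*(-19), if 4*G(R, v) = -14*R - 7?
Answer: -665/4 ≈ -166.25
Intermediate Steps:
G(R, v) = -7/4 - 7*R/2 (G(R, v) = (-14*R - 7)/4 = (-7 - 14*R)/4 = -7/4 - 7*R/2)
G(-3, 6)*(-19) = (-7/4 - 7/2*(-3))*(-19) = (-7/4 + 21/2)*(-19) = (35/4)*(-19) = -665/4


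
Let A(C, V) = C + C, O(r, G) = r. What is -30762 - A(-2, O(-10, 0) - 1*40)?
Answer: -30758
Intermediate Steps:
A(C, V) = 2*C
-30762 - A(-2, O(-10, 0) - 1*40) = -30762 - 2*(-2) = -30762 - 1*(-4) = -30762 + 4 = -30758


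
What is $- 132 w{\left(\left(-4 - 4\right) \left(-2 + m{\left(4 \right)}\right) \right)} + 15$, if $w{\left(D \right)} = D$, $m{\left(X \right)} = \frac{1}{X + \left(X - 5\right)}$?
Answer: $-1745$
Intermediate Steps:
$m{\left(X \right)} = \frac{1}{-5 + 2 X}$ ($m{\left(X \right)} = \frac{1}{X + \left(X - 5\right)} = \frac{1}{X + \left(-5 + X\right)} = \frac{1}{-5 + 2 X}$)
$- 132 w{\left(\left(-4 - 4\right) \left(-2 + m{\left(4 \right)}\right) \right)} + 15 = - 132 \left(-4 - 4\right) \left(-2 + \frac{1}{-5 + 2 \cdot 4}\right) + 15 = - 132 \left(- 8 \left(-2 + \frac{1}{-5 + 8}\right)\right) + 15 = - 132 \left(- 8 \left(-2 + \frac{1}{3}\right)\right) + 15 = - 132 \left(\left(-8\right) \left(- \frac{5}{3}\right)\right) + 15 = \left(-132\right) \frac{40}{3} + 15 = -1760 + 15 = -1745$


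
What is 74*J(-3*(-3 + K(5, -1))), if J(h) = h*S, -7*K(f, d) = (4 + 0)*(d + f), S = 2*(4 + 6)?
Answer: 164280/7 ≈ 23469.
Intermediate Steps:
S = 20 (S = 2*10 = 20)
K(f, d) = -4*d/7 - 4*f/7 (K(f, d) = -(4 + 0)*(d + f)/7 = -4*(d + f)/7 = -(4*d + 4*f)/7 = -4*d/7 - 4*f/7)
J(h) = 20*h (J(h) = h*20 = 20*h)
74*J(-3*(-3 + K(5, -1))) = 74*(20*(-3*(-3 + (-4/7*(-1) - 4/7*5)))) = 74*(20*(-3*(-3 + (4/7 - 20/7)))) = 74*(20*(-3*(-3 - 16/7))) = 74*(20*(-3*(-37/7))) = 74*(20*(111/7)) = 74*(2220/7) = 164280/7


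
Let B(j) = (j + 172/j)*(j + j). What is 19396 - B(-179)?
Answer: -45030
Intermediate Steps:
B(j) = 2*j*(j + 172/j) (B(j) = (j + 172/j)*(2*j) = 2*j*(j + 172/j))
19396 - B(-179) = 19396 - (344 + 2*(-179)²) = 19396 - (344 + 2*32041) = 19396 - (344 + 64082) = 19396 - 1*64426 = 19396 - 64426 = -45030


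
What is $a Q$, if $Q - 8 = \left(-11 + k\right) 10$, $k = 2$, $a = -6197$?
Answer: $508154$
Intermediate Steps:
$Q = -82$ ($Q = 8 + \left(-11 + 2\right) 10 = 8 - 90 = -82$)
$a Q = \left(-6197\right) \left(-82\right) = 508154$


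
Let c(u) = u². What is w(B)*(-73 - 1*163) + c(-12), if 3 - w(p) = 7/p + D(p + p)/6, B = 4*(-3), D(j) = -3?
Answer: -2459/3 ≈ -819.67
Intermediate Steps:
B = -12
w(p) = 7/2 - 7/p (w(p) = 3 - (7/p - 3/6) = 3 - (7/p - 3*⅙) = 3 - (7/p - ½) = 3 - (-½ + 7/p) = 3 + (½ - 7/p) = 7/2 - 7/p)
w(B)*(-73 - 1*163) + c(-12) = (7/2 - 7/(-12))*(-73 - 1*163) + (-12)² = (7/2 - 7*(-1/12))*(-73 - 163) + 144 = (7/2 + 7/12)*(-236) + 144 = (49/12)*(-236) + 144 = -2891/3 + 144 = -2459/3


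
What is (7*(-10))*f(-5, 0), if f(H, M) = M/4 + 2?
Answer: -140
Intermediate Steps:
f(H, M) = 2 + M/4 (f(H, M) = M/4 + 2 = 2 + M/4)
(7*(-10))*f(-5, 0) = (7*(-10))*(2 + (¼)*0) = -70*(2 + 0) = -70*2 = -140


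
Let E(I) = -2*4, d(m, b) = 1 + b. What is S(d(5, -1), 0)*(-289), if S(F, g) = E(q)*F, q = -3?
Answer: 0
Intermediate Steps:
E(I) = -8
S(F, g) = -8*F
S(d(5, -1), 0)*(-289) = -8*(1 - 1)*(-289) = -8*0*(-289) = 0*(-289) = 0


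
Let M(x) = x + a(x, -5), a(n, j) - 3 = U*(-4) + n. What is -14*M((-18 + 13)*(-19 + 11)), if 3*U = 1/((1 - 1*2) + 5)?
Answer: -3472/3 ≈ -1157.3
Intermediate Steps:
U = 1/12 (U = 1/(3*((1 - 1*2) + 5)) = 1/(3*((1 - 2) + 5)) = 1/(3*(-1 + 5)) = (1/3)/4 = (1/3)*(1/4) = 1/12 ≈ 0.083333)
a(n, j) = 8/3 + n (a(n, j) = 3 + ((1/12)*(-4) + n) = 3 + (-1/3 + n) = 8/3 + n)
M(x) = 8/3 + 2*x (M(x) = x + (8/3 + x) = 8/3 + 2*x)
-14*M((-18 + 13)*(-19 + 11)) = -14*(8/3 + 2*((-18 + 13)*(-19 + 11))) = -14*(8/3 + 2*(-5*(-8))) = -14*(8/3 + 2*40) = -14*(8/3 + 80) = -14*248/3 = -3472/3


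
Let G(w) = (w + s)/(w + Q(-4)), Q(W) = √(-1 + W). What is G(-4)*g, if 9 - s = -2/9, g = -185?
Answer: 34780/189 + 8695*I*√5/189 ≈ 184.02 + 102.87*I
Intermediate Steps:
s = 83/9 (s = 9 - (-2)/9 = 9 - 1*(-2/9) = 9 + 2/9 = 83/9 ≈ 9.2222)
G(w) = (83/9 + w)/(w + I*√5) (G(w) = (w + 83/9)/(w + √(-1 - 4)) = (83/9 + w)/(w + √(-5)) = (83/9 + w)/(w + I*√5))
G(-4)*g = ((83/9 - 4)/(-4 + I*√5))*(-185) = ((47/9)/(-4 + I*√5))*(-185) = (47/(9*(-4 + I*√5)))*(-185) = -8695/(9*(-4 + I*√5))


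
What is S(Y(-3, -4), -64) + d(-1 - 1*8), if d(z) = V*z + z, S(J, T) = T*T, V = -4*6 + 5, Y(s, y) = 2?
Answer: 4258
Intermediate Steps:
V = -19 (V = -24 + 5 = -19)
S(J, T) = T²
d(z) = -18*z (d(z) = -19*z + z = -18*z)
S(Y(-3, -4), -64) + d(-1 - 1*8) = (-64)² - 18*(-1 - 1*8) = 4096 - 18*(-1 - 8) = 4096 - 18*(-9) = 4096 + 162 = 4258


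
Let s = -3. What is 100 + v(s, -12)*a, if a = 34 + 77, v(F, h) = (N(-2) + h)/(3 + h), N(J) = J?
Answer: 818/3 ≈ 272.67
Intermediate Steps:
v(F, h) = (-2 + h)/(3 + h)
a = 111
100 + v(s, -12)*a = 100 + ((-2 - 12)/(3 - 12))*111 = 100 + (-14/(-9))*111 = 100 - ⅑*(-14)*111 = 100 + (14/9)*111 = 100 + 518/3 = 818/3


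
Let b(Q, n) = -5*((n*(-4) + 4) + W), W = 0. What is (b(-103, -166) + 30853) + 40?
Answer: 27553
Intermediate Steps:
b(Q, n) = -20 + 20*n (b(Q, n) = -5*((n*(-4) + 4) + 0) = -5*((-4*n + 4) + 0) = -5*((4 - 4*n) + 0) = -5*(4 - 4*n) = -20 + 20*n)
(b(-103, -166) + 30853) + 40 = ((-20 + 20*(-166)) + 30853) + 40 = ((-20 - 3320) + 30853) + 40 = (-3340 + 30853) + 40 = 27513 + 40 = 27553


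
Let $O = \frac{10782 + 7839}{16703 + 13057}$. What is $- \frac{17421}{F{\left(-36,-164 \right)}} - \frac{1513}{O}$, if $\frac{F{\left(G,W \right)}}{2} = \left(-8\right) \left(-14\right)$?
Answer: $- \frac{3470139187}{1390368} \approx -2495.8$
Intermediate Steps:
$F{\left(G,W \right)} = 224$ ($F{\left(G,W \right)} = 2 \left(\left(-8\right) \left(-14\right)\right) = 2 \cdot 112 = 224$)
$O = \frac{6207}{9920}$ ($O = \frac{18621}{29760} = 18621 \cdot \frac{1}{29760} = \frac{6207}{9920} \approx 0.62571$)
$- \frac{17421}{F{\left(-36,-164 \right)}} - \frac{1513}{O} = - \frac{17421}{224} - \frac{1513}{\frac{6207}{9920}} = \left(-17421\right) \frac{1}{224} - \frac{15008960}{6207} = - \frac{17421}{224} - \frac{15008960}{6207} = - \frac{3470139187}{1390368}$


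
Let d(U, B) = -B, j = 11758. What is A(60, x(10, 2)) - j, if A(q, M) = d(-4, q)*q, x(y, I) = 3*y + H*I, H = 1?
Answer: -15358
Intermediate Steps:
x(y, I) = I + 3*y (x(y, I) = 3*y + 1*I = 3*y + I = I + 3*y)
A(q, M) = -q² (A(q, M) = (-q)*q = -q²)
A(60, x(10, 2)) - j = -1*60² - 1*11758 = -1*3600 - 11758 = -3600 - 11758 = -15358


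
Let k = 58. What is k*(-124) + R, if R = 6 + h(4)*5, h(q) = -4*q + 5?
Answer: -7241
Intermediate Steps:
h(q) = 5 - 4*q
R = -49 (R = 6 + (5 - 4*4)*5 = 6 + (5 - 16)*5 = 6 - 11*5 = 6 - 55 = -49)
k*(-124) + R = 58*(-124) - 49 = -7192 - 49 = -7241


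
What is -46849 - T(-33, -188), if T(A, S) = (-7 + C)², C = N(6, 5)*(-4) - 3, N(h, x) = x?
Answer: -47749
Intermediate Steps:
C = -23 (C = 5*(-4) - 3 = -20 - 3 = -23)
T(A, S) = 900 (T(A, S) = (-7 - 23)² = (-30)² = 900)
-46849 - T(-33, -188) = -46849 - 1*900 = -46849 - 900 = -47749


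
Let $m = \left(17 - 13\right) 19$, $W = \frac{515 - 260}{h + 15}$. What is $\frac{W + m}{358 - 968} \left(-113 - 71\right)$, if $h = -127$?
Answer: $\frac{189911}{8540} \approx 22.238$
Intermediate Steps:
$W = - \frac{255}{112}$ ($W = \frac{515 - 260}{-127 + 15} = \frac{255}{-112} = 255 \left(- \frac{1}{112}\right) = - \frac{255}{112} \approx -2.2768$)
$m = 76$ ($m = 4 \cdot 19 = 76$)
$\frac{W + m}{358 - 968} \left(-113 - 71\right) = \frac{- \frac{255}{112} + 76}{358 - 968} \left(-113 - 71\right) = \frac{8257}{112 \left(-610\right)} \left(-184\right) = \frac{8257}{112} \left(- \frac{1}{610}\right) \left(-184\right) = \left(- \frac{8257}{68320}\right) \left(-184\right) = \frac{189911}{8540}$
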